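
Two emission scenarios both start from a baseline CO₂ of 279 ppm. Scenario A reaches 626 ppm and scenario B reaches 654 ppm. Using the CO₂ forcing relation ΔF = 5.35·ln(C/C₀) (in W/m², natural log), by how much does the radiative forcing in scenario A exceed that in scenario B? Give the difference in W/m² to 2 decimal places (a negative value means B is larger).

ΔF_A − ΔF_B = -0.23 W/m²

ΔF_A = 5.35 ln(626/279) = 5.35 × 0.80814 = 4.3235 W/m².
ΔF_B = 5.35 ln(654/279) = 5.35 × 0.85190 = 4.5577 W/m².
Difference: 4.3235 − 4.5577 = -0.2342 W/m².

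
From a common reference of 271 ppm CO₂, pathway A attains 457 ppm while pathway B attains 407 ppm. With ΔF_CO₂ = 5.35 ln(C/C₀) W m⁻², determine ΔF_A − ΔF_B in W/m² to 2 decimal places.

ΔF_A = 5.35 ln(457/271) = 5.35 × 0.52256 = 2.7957 W/m².
ΔF_B = 5.35 ln(407/271) = 5.35 × 0.40669 = 2.1758 W/m².
Difference: 2.7957 − 2.1758 = 0.6199 W/m².

ΔF_A − ΔF_B = 0.62 W/m²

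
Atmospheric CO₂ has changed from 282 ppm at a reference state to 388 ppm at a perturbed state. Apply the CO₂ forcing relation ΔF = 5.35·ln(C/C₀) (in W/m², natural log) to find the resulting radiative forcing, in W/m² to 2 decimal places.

ΔF = 1.71 W/m²

CO₂: 5.35 × ln(388/282) = 5.35 × ln(1.37589) = 5.35 × 0.31910 = 1.7072 W/m².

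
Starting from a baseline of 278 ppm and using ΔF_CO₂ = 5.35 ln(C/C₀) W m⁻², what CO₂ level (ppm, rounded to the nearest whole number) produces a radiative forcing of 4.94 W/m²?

Set 5.35 ln(C/278) = 4.94, so ln(C/278) = 4.94/5.35 = 0.92336.
Then C/278 = e^0.92336 = 2.51774, giving C = 278 × 2.51774 = 699.93 ppm.

C ≈ 700 ppm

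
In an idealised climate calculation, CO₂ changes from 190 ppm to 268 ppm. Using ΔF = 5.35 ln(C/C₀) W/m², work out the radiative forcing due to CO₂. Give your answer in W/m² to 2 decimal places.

ΔF = 1.84 W/m²

CO₂ absorption bands are partially saturated, so forcing scales with the logarithm of the concentration ratio.
CO₂: 5.35 × ln(268/190) = 5.35 × ln(1.41053) = 5.35 × 0.34397 = 1.8402 W/m².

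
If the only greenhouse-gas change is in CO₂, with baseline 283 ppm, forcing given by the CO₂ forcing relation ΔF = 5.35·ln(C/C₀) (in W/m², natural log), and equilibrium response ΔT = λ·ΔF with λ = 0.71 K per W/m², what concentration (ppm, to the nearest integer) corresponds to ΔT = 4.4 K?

C ≈ 901 ppm

Required forcing: ΔF = ΔT/λ = 4.4/0.71 = 6.1972 W/m².
Then ln(C/283) = ΔF/5.35 = 6.1972/5.35 = 1.15836.
So C = 283 × e^1.15836 = 283 × 3.18471 = 901.27 ppm.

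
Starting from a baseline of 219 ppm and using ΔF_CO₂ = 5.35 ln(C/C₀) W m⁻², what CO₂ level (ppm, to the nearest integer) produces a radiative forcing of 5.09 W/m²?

C ≈ 567 ppm

Set 5.35 ln(C/219) = 5.09, so ln(C/219) = 5.09/5.35 = 0.95140.
Then C/219 = e^0.95140 = 2.58933, giving C = 219 × 2.58933 = 567.06 ppm.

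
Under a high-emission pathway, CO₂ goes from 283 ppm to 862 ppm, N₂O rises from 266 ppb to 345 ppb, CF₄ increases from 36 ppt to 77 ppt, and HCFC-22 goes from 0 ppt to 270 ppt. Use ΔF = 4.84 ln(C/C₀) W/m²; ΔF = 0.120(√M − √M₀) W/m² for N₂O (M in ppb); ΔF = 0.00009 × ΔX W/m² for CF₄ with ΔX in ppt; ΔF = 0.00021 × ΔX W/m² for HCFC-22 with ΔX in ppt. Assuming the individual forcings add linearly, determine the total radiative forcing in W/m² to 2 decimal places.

CO₂: 4.84 × ln(862/283) = 4.84 × ln(3.04594) = 4.84 × 1.11381 = 5.3908 W/m².
N₂O: 0.120 × (√345 − √266) = 0.120 × (18.5742 − 16.3095) = 0.120 × 2.2647 = 0.2718 W/m².
CF₄: ΔF = 0.00009 × (77 − 36) = 0.00009 × 41 = 0.0037 W/m².
HCFC-22: ΔF = 0.00021 × (270 − 0) = 0.00021 × 270 = 0.0567 W/m².
Total ΔF = 5.3908 + 0.2718 + 0.0037 + 0.0567 = 5.7230 W/m².

ΔF = 5.72 W/m²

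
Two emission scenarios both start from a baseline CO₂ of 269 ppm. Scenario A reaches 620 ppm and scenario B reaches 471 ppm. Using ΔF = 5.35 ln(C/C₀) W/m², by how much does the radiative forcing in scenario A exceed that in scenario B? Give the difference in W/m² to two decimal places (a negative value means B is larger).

ΔF_A − ΔF_B = 1.47 W/m²

ΔF_A = 5.35 ln(620/269) = 5.35 × 0.83501 = 4.4673 W/m².
ΔF_B = 5.35 ln(471/269) = 5.35 × 0.56015 = 2.9968 W/m².
Difference: 4.4673 − 2.9968 = 1.4705 W/m².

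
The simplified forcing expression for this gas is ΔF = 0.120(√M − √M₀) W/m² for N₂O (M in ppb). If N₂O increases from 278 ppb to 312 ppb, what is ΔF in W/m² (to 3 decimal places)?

N₂O: 0.120 × (√312 − √278) = 0.120 × (17.6635 − 16.6733) = 0.120 × 0.9902 = 0.1188 W/m².

ΔF = 0.119 W/m²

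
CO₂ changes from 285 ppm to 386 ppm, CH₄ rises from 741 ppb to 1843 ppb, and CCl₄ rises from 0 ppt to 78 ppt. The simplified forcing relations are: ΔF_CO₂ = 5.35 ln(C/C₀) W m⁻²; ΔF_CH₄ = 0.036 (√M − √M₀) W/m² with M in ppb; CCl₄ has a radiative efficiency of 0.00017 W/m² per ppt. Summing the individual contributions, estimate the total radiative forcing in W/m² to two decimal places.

CO₂: 5.35 × ln(386/285) = 5.35 × ln(1.35439) = 5.35 × 0.30335 = 1.6229 W/m².
CH₄: 0.036 × (√1843 − √741) = 0.036 × (42.9302 − 27.2213) = 0.036 × 15.7089 = 0.5655 W/m².
CCl₄: ΔF = 0.00017 × (78 − 0) = 0.00017 × 78 = 0.0133 W/m².
Total ΔF = 1.6229 + 0.5655 + 0.0133 = 2.2017 W/m².

ΔF = 2.20 W/m²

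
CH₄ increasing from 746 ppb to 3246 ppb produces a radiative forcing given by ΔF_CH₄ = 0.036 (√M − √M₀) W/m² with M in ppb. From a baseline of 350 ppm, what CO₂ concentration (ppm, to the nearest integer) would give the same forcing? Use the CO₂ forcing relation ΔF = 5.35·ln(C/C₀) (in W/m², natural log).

CH₄ forcing: 0.036 × (√3246 − √746) = 0.036 × (56.9737 − 27.3130) = 0.036 × 29.6607 = 1.06779 W/m².
Set 5.35 ln(C/350) = 1.06779: ln(C/350) = 1.06779/5.35 = 0.19959, so C = 350 × e^0.19959 = 350 × 1.22090 = 427.32 ppm.

C ≈ 427 ppm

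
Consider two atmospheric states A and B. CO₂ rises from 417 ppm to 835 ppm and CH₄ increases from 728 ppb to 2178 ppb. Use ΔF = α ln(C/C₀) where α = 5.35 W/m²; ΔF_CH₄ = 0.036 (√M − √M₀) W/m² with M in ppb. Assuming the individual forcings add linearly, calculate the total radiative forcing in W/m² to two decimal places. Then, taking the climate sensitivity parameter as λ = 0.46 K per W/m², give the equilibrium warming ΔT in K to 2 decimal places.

ΔF = 4.42 W/m²; ΔT = 2.03 K

CO₂: 5.35 × ln(835/417) = 5.35 × ln(2.00240) = 5.35 × 0.69435 = 3.7148 W/m².
CH₄: 0.036 × (√2178 − √728) = 0.036 × (46.6690 − 26.9815) = 0.036 × 19.6875 = 0.7088 W/m².
Total ΔF = 3.7148 + 0.7088 = 4.4236 W/m².
ΔT = λ ΔF = 0.46 × 4.42 = 2.0332 K.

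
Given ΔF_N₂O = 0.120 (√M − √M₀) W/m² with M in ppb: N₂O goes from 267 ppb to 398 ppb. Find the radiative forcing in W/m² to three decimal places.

N₂O: 0.120 × (√398 − √267) = 0.120 × (19.9499 − 16.3401) = 0.120 × 3.6098 = 0.4332 W/m².

ΔF = 0.433 W/m²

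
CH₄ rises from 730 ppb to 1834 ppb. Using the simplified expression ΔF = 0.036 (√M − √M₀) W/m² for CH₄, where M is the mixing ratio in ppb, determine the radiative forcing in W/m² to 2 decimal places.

ΔF = 0.57 W/m²

CH₄: 0.036 × (√1834 − √730) = 0.036 × (42.8252 − 27.0185) = 0.036 × 15.8067 = 0.5690 W/m².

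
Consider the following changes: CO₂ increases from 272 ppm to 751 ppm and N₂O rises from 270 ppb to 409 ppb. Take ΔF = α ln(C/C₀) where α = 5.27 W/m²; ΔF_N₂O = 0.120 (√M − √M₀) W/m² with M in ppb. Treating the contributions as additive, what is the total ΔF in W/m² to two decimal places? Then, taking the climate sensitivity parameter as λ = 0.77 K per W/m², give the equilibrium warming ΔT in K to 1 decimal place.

CO₂: 5.27 × ln(751/272) = 5.27 × ln(2.76103) = 5.27 × 1.01560 = 5.3522 W/m².
N₂O: 0.120 × (√409 − √270) = 0.120 × (20.2237 − 16.4317) = 0.120 × 3.7920 = 0.4550 W/m².
Total ΔF = 5.3522 + 0.4550 = 5.8072 W/m².
ΔT = λ ΔF = 0.77 × 5.81 = 4.4737 K.

ΔF = 5.81 W/m²; ΔT = 4.5 K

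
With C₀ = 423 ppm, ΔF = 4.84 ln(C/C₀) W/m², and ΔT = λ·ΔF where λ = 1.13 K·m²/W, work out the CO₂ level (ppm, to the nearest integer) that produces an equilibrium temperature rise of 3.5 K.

C ≈ 802 ppm

Required forcing: ΔF = ΔT/λ = 3.5/1.13 = 3.0973 W/m².
Then ln(C/423) = ΔF/4.84 = 3.0973/4.84 = 0.63994.
So C = 423 × e^0.63994 = 423 × 1.89637 = 802.16 ppm.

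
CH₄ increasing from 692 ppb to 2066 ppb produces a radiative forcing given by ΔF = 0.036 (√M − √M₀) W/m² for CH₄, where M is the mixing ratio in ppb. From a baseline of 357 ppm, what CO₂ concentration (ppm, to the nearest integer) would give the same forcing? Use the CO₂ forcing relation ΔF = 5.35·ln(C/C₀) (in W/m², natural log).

C ≈ 406 ppm

CH₄ forcing: 0.036 × (√2066 − √692) = 0.036 × (45.4533 − 26.3059) = 0.036 × 19.1474 = 0.68931 W/m².
Set 5.35 ln(C/357) = 0.68931: ln(C/357) = 0.68931/5.35 = 0.12884, so C = 357 × e^0.12884 = 357 × 1.13751 = 406.09 ppm.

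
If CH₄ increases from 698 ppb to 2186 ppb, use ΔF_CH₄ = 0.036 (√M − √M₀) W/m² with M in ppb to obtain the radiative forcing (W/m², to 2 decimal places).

CH₄: 0.036 × (√2186 − √698) = 0.036 × (46.7547 − 26.4197) = 0.036 × 20.3350 = 0.7321 W/m².

ΔF = 0.73 W/m²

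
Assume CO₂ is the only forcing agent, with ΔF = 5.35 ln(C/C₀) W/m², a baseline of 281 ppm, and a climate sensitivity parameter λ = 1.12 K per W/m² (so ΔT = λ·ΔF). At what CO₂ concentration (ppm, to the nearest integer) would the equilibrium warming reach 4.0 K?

Required forcing: ΔF = ΔT/λ = 4.0/1.12 = 3.5714 W/m².
Then ln(C/281) = ΔF/5.35 = 3.5714/5.35 = 0.66755.
So C = 281 × e^0.66755 = 281 × 1.94946 = 547.80 ppm.

C ≈ 548 ppm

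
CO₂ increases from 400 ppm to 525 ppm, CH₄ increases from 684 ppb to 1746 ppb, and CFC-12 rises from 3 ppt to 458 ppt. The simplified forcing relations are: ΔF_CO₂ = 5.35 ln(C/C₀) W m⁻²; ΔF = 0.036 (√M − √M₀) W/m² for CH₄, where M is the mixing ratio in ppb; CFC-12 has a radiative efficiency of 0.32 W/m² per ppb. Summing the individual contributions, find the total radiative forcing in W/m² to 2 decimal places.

ΔF = 2.16 W/m²

CO₂: 5.35 × ln(525/400) = 5.35 × ln(1.31250) = 5.35 × 0.27193 = 1.4548 W/m².
CH₄: 0.036 × (√1746 − √684) = 0.036 × (41.7852 − 26.1534) = 0.036 × 15.6318 = 0.5627 W/m².
CFC-12: Δ = 458 − 3 = 455 ppt = 0.455 ppb; ΔF = 0.32 × 0.455 = 0.1456 W/m².
Total ΔF = 1.4548 + 0.5627 + 0.1456 = 2.1631 W/m².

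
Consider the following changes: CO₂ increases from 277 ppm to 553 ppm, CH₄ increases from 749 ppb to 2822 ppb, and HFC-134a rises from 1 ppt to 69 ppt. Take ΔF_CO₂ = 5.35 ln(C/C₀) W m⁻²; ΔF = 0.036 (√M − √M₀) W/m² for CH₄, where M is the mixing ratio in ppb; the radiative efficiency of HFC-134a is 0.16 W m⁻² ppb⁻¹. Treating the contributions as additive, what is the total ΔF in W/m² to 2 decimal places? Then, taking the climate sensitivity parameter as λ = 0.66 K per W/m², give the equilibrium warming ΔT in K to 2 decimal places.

ΔF = 4.64 W/m²; ΔT = 3.06 K

CO₂: 5.35 × ln(553/277) = 5.35 × ln(1.99639) = 5.35 × 0.69134 = 3.6987 W/m².
CH₄: 0.036 × (√2822 − √749) = 0.036 × (53.1225 − 27.3679) = 0.036 × 25.7546 = 0.9272 W/m².
HFC-134a: Δ = 69 − 1 = 68 ppt = 0.068 ppb; ΔF = 0.16 × 0.068 = 0.0109 W/m².
Total ΔF = 3.6987 + 0.9272 + 0.0109 = 4.6368 W/m².
ΔT = λ ΔF = 0.66 × 4.64 = 3.0624 K.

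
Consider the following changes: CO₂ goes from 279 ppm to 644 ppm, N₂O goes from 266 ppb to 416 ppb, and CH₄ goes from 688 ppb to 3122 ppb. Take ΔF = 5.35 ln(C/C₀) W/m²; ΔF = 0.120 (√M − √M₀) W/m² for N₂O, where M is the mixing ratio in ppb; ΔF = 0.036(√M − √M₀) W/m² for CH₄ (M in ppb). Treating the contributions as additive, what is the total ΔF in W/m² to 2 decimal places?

ΔF = 6.03 W/m²

CO₂: 5.35 × ln(644/279) = 5.35 × ln(2.30824) = 5.35 × 0.83649 = 4.4752 W/m².
N₂O: 0.120 × (√416 − √266) = 0.120 × (20.3961 − 16.3095) = 0.120 × 4.0866 = 0.4904 W/m².
CH₄: 0.036 × (√3122 − √688) = 0.036 × (55.8749 − 26.2298) = 0.036 × 29.6451 = 1.0672 W/m².
Total ΔF = 4.4752 + 0.4904 + 1.0672 = 6.0328 W/m².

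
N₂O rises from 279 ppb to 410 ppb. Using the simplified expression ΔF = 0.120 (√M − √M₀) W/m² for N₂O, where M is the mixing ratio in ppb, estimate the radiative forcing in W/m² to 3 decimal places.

ΔF = 0.425 W/m²

N₂O: 0.120 × (√410 − √279) = 0.120 × (20.2485 − 16.7033) = 0.120 × 3.5452 = 0.4254 W/m².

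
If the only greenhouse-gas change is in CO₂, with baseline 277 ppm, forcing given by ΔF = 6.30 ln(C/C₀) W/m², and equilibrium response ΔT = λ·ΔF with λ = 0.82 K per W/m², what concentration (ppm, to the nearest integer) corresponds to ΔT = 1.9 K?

Required forcing: ΔF = ΔT/λ = 1.9/0.82 = 2.3171 W/m².
Then ln(C/277) = ΔF/6.30 = 2.3171/6.30 = 0.36779.
So C = 277 × e^0.36779 = 277 × 1.44454 = 400.14 ppm.

C ≈ 400 ppm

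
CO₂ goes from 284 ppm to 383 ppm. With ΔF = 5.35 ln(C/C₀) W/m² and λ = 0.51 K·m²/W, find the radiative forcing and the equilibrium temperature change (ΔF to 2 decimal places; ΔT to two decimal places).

CO₂: 5.35 × ln(383/284) = 5.35 × ln(1.34859) = 5.35 × 0.29906 = 1.6000 W/m².
ΔT = λ ΔF = 0.51 × 1.60 = 0.8160 K.

ΔF = 1.60 W/m²; ΔT = 0.82 K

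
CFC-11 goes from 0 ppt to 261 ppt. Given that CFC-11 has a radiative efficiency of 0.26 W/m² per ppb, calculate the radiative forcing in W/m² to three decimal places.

ΔF = 0.068 W/m²

CFC-11: Δ = 261 − 0 = 261 ppt = 0.261 ppb; ΔF = 0.26 × 0.261 = 0.0679 W/m².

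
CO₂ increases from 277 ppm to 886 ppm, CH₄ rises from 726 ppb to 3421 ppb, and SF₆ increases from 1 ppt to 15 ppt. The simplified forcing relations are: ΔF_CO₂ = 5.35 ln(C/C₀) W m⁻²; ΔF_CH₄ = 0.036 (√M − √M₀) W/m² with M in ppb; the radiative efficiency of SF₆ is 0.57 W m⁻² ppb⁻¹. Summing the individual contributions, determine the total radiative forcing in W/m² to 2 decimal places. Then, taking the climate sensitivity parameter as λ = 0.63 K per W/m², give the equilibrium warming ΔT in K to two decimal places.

ΔF = 7.36 W/m²; ΔT = 4.64 K

CO₂: 5.35 × ln(886/277) = 5.35 × ln(3.19856) = 5.35 × 1.16270 = 6.2204 W/m².
CH₄: 0.036 × (√3421 − √726) = 0.036 × (58.4893 − 26.9444) = 0.036 × 31.5449 = 1.1356 W/m².
SF₆: Δ = 15 − 1 = 14 ppt = 0.014 ppb; ΔF = 0.57 × 0.014 = 0.0080 W/m².
Total ΔF = 6.2204 + 1.1356 + 0.0080 = 7.3640 W/m².
ΔT = λ ΔF = 0.63 × 7.36 = 4.6368 K.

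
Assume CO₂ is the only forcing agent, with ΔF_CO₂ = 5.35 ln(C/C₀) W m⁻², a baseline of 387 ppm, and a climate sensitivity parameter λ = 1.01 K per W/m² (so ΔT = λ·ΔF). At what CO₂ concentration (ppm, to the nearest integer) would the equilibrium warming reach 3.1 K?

C ≈ 687 ppm

Required forcing: ΔF = ΔT/λ = 3.1/1.01 = 3.0693 W/m².
Then ln(C/387) = ΔF/5.35 = 3.0693/5.35 = 0.57370.
So C = 387 × e^0.57370 = 387 × 1.77482 = 686.86 ppm.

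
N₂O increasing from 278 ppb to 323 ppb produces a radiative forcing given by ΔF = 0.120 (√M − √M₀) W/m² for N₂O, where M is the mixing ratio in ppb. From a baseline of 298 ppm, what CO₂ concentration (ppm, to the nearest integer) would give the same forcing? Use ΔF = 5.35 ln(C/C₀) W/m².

C ≈ 307 ppm

N₂O forcing: 0.120 × (√323 − √278) = 0.120 × (17.9722 − 16.6733) = 0.120 × 1.2989 = 0.15587 W/m².
Set 5.35 ln(C/298) = 0.15587: ln(C/298) = 0.15587/5.35 = 0.02913, so C = 298 × e^0.02913 = 298 × 1.02956 = 306.81 ppm.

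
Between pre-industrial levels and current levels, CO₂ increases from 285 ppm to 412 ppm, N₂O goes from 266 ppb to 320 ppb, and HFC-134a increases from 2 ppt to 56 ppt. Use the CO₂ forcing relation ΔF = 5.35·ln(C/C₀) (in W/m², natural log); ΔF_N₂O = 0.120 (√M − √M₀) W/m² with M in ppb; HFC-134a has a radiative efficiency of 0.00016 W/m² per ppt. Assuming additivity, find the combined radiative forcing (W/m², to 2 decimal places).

ΔF = 2.17 W/m²

CO₂: 5.35 × ln(412/285) = 5.35 × ln(1.44561) = 5.35 × 0.36853 = 1.9716 W/m².
N₂O: 0.120 × (√320 − √266) = 0.120 × (17.8885 − 16.3095) = 0.120 × 1.5790 = 0.1895 W/m².
HFC-134a: ΔF = 0.00016 × (56 − 2) = 0.00016 × 54 = 0.0086 W/m².
Total ΔF = 1.9716 + 0.1895 + 0.0086 = 2.1697 W/m².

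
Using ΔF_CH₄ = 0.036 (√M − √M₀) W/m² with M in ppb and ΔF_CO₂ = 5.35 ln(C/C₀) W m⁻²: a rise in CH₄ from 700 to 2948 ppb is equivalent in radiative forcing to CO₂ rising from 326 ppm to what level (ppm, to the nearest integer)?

C ≈ 393 ppm

CH₄ forcing: 0.036 × (√2948 − √700) = 0.036 × (54.2955 − 26.4575) = 0.036 × 27.8380 = 1.00217 W/m².
Set 5.35 ln(C/326) = 1.00217: ln(C/326) = 1.00217/5.35 = 0.18732, so C = 326 × e^0.18732 = 326 × 1.20601 = 393.16 ppm.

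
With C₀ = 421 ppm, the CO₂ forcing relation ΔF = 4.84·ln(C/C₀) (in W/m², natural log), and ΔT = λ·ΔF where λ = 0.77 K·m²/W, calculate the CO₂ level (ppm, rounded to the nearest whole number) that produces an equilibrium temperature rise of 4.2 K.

C ≈ 1299 ppm

Required forcing: ΔF = ΔT/λ = 4.2/0.77 = 5.4545 W/m².
Then ln(C/421) = ΔF/4.84 = 5.4545/4.84 = 1.12696.
So C = 421 × e^1.12696 = 421 × 3.08626 = 1299.32 ppm.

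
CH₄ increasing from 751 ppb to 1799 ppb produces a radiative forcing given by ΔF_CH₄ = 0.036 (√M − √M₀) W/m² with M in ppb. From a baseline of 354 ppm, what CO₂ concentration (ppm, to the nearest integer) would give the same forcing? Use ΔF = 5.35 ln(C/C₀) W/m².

CH₄ forcing: 0.036 × (√1799 − √751) = 0.036 × (42.4146 − 27.4044) = 0.036 × 15.0102 = 0.54037 W/m².
Set 5.35 ln(C/354) = 0.54037: ln(C/354) = 0.54037/5.35 = 0.10100, so C = 354 × e^0.10100 = 354 × 1.10628 = 391.62 ppm.

C ≈ 392 ppm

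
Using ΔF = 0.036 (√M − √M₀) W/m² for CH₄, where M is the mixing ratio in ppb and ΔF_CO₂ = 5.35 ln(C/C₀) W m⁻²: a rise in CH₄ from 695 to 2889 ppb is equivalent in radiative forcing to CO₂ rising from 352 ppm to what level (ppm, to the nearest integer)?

CH₄ forcing: 0.036 × (√2889 − √695) = 0.036 × (53.7494 − 26.3629) = 0.036 × 27.3865 = 0.98591 W/m².
Set 5.35 ln(C/352) = 0.98591: ln(C/352) = 0.98591/5.35 = 0.18428, so C = 352 × e^0.18428 = 352 × 1.20235 = 423.23 ppm.

C ≈ 423 ppm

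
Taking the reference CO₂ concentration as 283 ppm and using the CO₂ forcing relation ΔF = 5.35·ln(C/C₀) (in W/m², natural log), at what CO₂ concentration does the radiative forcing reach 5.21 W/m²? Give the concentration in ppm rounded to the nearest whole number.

C ≈ 749 ppm

Set 5.35 ln(C/283) = 5.21, so ln(C/283) = 5.21/5.35 = 0.97383.
Then C/283 = e^0.97383 = 2.64807, giving C = 283 × 2.64807 = 749.40 ppm.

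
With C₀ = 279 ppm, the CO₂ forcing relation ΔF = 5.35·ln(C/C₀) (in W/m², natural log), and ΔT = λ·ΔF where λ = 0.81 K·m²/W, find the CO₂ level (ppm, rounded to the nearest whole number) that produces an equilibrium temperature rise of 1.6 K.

C ≈ 404 ppm

Required forcing: ΔF = ΔT/λ = 1.6/0.81 = 1.9753 W/m².
Then ln(C/279) = ΔF/5.35 = 1.9753/5.35 = 0.36921.
So C = 279 × e^0.36921 = 279 × 1.44659 = 403.60 ppm.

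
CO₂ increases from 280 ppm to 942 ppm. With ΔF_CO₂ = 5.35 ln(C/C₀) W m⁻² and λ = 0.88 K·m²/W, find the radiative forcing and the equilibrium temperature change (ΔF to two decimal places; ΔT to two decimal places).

ΔF = 6.49 W/m²; ΔT = 5.71 K

CO₂: 5.35 × ln(942/280) = 5.35 × ln(3.36429) = 5.35 × 1.21322 = 6.4907 W/m².
ΔT = λ ΔF = 0.88 × 6.49 = 5.7112 K.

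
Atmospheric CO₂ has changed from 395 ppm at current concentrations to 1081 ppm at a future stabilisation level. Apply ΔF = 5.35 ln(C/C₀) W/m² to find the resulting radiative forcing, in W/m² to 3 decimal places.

CO₂ absorption bands are partially saturated, so forcing scales with the logarithm of the concentration ratio.
CO₂: 5.35 × ln(1081/395) = 5.35 × ln(2.73671) = 5.35 × 1.00676 = 5.3862 W/m².

ΔF = 5.386 W/m²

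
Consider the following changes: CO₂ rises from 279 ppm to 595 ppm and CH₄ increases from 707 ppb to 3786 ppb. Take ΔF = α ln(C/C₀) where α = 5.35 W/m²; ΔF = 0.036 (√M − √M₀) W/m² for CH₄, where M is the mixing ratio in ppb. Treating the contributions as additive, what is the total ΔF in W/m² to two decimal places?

CO₂: 5.35 × ln(595/279) = 5.35 × ln(2.13262) = 5.35 × 0.75735 = 4.0518 W/m².
CH₄: 0.036 × (√3786 − √707) = 0.036 × (61.5305 − 26.5895) = 0.036 × 34.9410 = 1.2579 W/m².
Total ΔF = 4.0518 + 1.2579 = 5.3097 W/m².

ΔF = 5.31 W/m²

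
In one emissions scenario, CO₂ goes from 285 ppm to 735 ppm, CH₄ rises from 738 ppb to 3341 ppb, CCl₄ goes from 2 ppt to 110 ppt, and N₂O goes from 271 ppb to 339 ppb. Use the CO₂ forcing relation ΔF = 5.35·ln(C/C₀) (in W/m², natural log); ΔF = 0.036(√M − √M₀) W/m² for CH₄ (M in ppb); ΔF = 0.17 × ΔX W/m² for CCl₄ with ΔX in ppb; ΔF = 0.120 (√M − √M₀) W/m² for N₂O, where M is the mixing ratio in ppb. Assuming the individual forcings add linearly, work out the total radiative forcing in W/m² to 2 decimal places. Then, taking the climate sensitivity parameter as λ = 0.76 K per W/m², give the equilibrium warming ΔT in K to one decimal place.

CO₂: 5.35 × ln(735/285) = 5.35 × ln(2.57895) = 5.35 × 0.94738 = 5.0685 W/m².
CH₄: 0.036 × (√3341 − √738) = 0.036 × (57.8014 − 27.1662) = 0.036 × 30.6352 = 1.1029 W/m².
CCl₄: Δ = 110 − 2 = 108 ppt = 0.108 ppb; ΔF = 0.17 × 0.108 = 0.0184 W/m².
N₂O: 0.120 × (√339 − √271) = 0.120 × (18.4120 − 16.4621) = 0.120 × 1.9499 = 0.2340 W/m².
Total ΔF = 5.0685 + 1.1029 + 0.0184 + 0.2340 = 6.4238 W/m².
ΔT = λ ΔF = 0.76 × 6.42 = 4.8792 K.

ΔF = 6.42 W/m²; ΔT = 4.9 K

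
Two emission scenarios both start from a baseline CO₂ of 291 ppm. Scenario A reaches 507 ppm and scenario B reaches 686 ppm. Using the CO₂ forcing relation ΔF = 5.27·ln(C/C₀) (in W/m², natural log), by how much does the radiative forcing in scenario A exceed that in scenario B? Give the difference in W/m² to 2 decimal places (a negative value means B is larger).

ΔF_A = 5.27 ln(507/291) = 5.27 × 0.55519 = 2.9259 W/m².
ΔF_B = 5.27 ln(686/291) = 5.27 × 0.85755 = 4.5193 W/m².
Difference: 2.9259 − 4.5193 = -1.5934 W/m².

ΔF_A − ΔF_B = -1.59 W/m²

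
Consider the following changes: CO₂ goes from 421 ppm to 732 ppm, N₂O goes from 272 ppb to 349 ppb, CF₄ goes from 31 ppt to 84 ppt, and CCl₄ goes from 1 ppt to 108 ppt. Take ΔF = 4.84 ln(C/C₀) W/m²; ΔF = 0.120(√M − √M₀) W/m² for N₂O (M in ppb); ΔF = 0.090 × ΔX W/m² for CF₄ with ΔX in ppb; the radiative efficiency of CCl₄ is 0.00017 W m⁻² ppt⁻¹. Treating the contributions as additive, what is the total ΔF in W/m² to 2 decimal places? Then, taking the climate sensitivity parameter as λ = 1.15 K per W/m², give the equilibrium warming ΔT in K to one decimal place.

ΔF = 2.96 W/m²; ΔT = 3.4 K

CO₂: 4.84 × ln(732/421) = 4.84 × ln(1.73872) = 4.84 × 0.55315 = 2.6772 W/m².
N₂O: 0.120 × (√349 − √272) = 0.120 × (18.6815 − 16.4924) = 0.120 × 2.1891 = 0.2627 W/m².
CF₄: Δ = 84 − 31 = 53 ppt = 0.053 ppb; ΔF = 0.090 × 0.053 = 0.0048 W/m².
CCl₄: ΔF = 0.00017 × (108 − 1) = 0.00017 × 107 = 0.0182 W/m².
Total ΔF = 2.6772 + 0.2627 + 0.0048 + 0.0182 = 2.9629 W/m².
ΔT = λ ΔF = 1.15 × 2.96 = 3.4040 K.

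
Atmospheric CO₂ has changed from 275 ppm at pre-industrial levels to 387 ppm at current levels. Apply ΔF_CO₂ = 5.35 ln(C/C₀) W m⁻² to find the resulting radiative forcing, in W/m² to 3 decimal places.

CO₂: 5.35 × ln(387/275) = 5.35 × ln(1.40727) = 5.35 × 0.34165 = 1.8278 W/m².

ΔF = 1.828 W/m²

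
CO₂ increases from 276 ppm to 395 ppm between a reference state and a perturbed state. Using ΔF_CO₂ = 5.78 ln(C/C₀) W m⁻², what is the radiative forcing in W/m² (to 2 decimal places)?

CO₂ absorption bands are partially saturated, so forcing scales with the logarithm of the concentration ratio.
CO₂: 5.78 × ln(395/276) = 5.78 × ln(1.43116) = 5.78 × 0.35849 = 2.0721 W/m².

ΔF = 2.07 W/m²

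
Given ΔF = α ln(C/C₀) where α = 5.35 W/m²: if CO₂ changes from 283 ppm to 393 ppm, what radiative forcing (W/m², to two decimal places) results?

ΔF = 1.76 W/m²

CO₂: 5.35 × ln(393/283) = 5.35 × ln(1.38869) = 5.35 × 0.32836 = 1.7567 W/m².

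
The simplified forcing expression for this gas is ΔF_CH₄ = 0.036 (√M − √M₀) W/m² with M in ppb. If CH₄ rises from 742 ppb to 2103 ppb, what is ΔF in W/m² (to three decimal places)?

CH₄: 0.036 × (√2103 − √742) = 0.036 × (45.8585 − 27.2397) = 0.036 × 18.6188 = 0.6703 W/m².

ΔF = 0.670 W/m²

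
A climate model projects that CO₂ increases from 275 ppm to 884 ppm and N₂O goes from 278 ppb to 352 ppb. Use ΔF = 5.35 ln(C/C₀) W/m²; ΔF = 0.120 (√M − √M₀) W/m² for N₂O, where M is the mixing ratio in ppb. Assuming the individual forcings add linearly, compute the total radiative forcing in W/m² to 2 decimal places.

CO₂: 5.35 × ln(884/275) = 5.35 × ln(3.21455) = 5.35 × 1.16769 = 6.2471 W/m².
N₂O: 0.120 × (√352 − √278) = 0.120 × (18.7617 − 16.6733) = 0.120 × 2.0884 = 0.2506 W/m².
Total ΔF = 6.2471 + 0.2506 = 6.4977 W/m².

ΔF = 6.50 W/m²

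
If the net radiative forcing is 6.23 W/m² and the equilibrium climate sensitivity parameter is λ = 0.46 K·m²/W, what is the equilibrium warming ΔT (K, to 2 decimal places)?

ΔT = 2.87 K

ΔT = λ ΔF = 0.46 × 6.23 = 2.8658 K.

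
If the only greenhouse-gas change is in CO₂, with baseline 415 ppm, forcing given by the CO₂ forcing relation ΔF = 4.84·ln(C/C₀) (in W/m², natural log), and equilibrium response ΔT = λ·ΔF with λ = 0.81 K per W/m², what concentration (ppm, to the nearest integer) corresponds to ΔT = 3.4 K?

C ≈ 988 ppm

Required forcing: ΔF = ΔT/λ = 3.4/0.81 = 4.1975 W/m².
Then ln(C/415) = ΔF/4.84 = 4.1975/4.84 = 0.86725.
So C = 415 × e^0.86725 = 415 × 2.38036 = 987.85 ppm.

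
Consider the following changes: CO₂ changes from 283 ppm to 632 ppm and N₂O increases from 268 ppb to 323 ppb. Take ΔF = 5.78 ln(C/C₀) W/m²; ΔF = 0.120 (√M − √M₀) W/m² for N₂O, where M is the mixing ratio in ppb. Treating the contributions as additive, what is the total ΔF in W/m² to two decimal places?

CO₂: 5.78 × ln(632/283) = 5.78 × ln(2.23322) = 5.78 × 0.80344 = 4.6439 W/m².
N₂O: 0.120 × (√323 − √268) = 0.120 × (17.9722 − 16.3707) = 0.120 × 1.6015 = 0.1922 W/m².
Total ΔF = 4.6439 + 0.1922 = 4.8361 W/m².

ΔF = 4.84 W/m²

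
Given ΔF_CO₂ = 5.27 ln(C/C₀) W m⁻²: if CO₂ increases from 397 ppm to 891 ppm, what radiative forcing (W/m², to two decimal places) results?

CO₂ absorption bands are partially saturated, so forcing scales with the logarithm of the concentration ratio.
CO₂: 5.27 × ln(891/397) = 5.27 × ln(2.24433) = 5.27 × 0.80841 = 4.2603 W/m².

ΔF = 4.26 W/m²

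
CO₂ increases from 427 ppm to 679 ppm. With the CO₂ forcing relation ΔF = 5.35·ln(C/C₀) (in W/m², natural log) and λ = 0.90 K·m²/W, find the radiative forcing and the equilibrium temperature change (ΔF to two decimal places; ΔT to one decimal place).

ΔF = 2.48 W/m²; ΔT = 2.2 K

CO₂: 5.35 × ln(679/427) = 5.35 × ln(1.59016) = 5.35 × 0.46383 = 2.4815 W/m².
ΔT = λ ΔF = 0.90 × 2.48 = 2.2320 K.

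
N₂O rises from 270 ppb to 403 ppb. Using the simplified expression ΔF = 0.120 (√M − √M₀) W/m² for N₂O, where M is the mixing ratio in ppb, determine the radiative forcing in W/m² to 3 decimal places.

N₂O: 0.120 × (√403 − √270) = 0.120 × (20.0749 − 16.4317) = 0.120 × 3.6432 = 0.4372 W/m².

ΔF = 0.437 W/m²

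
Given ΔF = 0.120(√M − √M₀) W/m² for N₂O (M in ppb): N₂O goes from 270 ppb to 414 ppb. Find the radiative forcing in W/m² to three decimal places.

N₂O: 0.120 × (√414 − √270) = 0.120 × (20.3470 − 16.4317) = 0.120 × 3.9153 = 0.4698 W/m².

ΔF = 0.470 W/m²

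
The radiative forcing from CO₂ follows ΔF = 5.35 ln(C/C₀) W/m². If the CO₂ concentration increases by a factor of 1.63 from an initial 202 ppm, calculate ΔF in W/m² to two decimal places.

ΔF = 5.35 × ln(1.63) = 5.35 × 0.48858 = 2.6139 W/m².

ΔF = 2.61 W/m²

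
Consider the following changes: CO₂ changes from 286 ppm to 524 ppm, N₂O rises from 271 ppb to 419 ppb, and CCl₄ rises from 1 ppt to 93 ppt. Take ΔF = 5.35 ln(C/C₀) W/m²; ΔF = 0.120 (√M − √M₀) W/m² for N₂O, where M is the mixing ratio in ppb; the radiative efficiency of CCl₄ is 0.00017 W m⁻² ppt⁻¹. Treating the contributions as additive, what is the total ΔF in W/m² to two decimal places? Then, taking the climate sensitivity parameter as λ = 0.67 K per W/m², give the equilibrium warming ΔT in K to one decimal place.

ΔF = 3.74 W/m²; ΔT = 2.5 K

CO₂: 5.35 × ln(524/286) = 5.35 × ln(1.83217) = 5.35 × 0.60550 = 3.2394 W/m².
N₂O: 0.120 × (√419 − √271) = 0.120 × (20.4695 − 16.4621) = 0.120 × 4.0074 = 0.4809 W/m².
CCl₄: ΔF = 0.00017 × (93 − 1) = 0.00017 × 92 = 0.0156 W/m².
Total ΔF = 3.2394 + 0.4809 + 0.0156 = 3.7359 W/m².
ΔT = λ ΔF = 0.67 × 3.74 = 2.5058 K.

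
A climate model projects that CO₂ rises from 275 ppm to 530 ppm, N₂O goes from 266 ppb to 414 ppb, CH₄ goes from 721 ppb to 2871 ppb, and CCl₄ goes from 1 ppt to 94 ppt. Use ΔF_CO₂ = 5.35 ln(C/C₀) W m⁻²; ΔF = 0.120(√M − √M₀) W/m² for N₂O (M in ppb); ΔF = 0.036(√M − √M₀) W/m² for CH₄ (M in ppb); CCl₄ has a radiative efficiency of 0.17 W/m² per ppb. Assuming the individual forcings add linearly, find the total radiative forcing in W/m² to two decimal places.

ΔF = 4.97 W/m²

CO₂: 5.35 × ln(530/275) = 5.35 × ln(1.92727) = 5.35 × 0.65610 = 3.5101 W/m².
N₂O: 0.120 × (√414 − √266) = 0.120 × (20.3470 − 16.3095) = 0.120 × 4.0375 = 0.4845 W/m².
CH₄: 0.036 × (√2871 − √721) = 0.036 × (53.5817 − 26.8514) = 0.036 × 26.7303 = 0.9623 W/m².
CCl₄: Δ = 94 − 1 = 93 ppt = 0.093 ppb; ΔF = 0.17 × 0.093 = 0.0158 W/m².
Total ΔF = 3.5101 + 0.4845 + 0.9623 + 0.0158 = 4.9727 W/m².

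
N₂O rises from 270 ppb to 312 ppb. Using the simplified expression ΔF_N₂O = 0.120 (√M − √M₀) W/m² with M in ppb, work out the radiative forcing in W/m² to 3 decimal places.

N₂O: 0.120 × (√312 − √270) = 0.120 × (17.6635 − 16.4317) = 0.120 × 1.2318 = 0.1478 W/m².

ΔF = 0.148 W/m²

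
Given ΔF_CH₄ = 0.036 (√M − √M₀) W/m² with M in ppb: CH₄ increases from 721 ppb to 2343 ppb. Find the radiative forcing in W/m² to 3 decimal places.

CH₄: 0.036 × (√2343 − √721) = 0.036 × (48.4045 − 26.8514) = 0.036 × 21.5531 = 0.7759 W/m².

ΔF = 0.776 W/m²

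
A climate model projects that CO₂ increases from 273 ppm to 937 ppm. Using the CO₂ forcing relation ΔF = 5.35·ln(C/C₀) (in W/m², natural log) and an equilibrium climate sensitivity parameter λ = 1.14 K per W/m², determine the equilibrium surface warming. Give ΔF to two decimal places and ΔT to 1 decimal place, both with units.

ΔF = 6.60 W/m²; ΔT = 7.5 K

CO₂: 5.35 × ln(937/273) = 5.35 × ln(3.43223) = 5.35 × 1.23321 = 6.5977 W/m².
ΔT = λ ΔF = 1.14 × 6.60 = 7.5240 K.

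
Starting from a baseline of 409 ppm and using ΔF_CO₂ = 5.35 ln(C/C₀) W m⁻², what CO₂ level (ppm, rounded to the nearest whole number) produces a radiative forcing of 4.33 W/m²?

Set 5.35 ln(C/409) = 4.33, so ln(C/409) = 4.33/5.35 = 0.80935.
Then C/409 = e^0.80935 = 2.24645, giving C = 409 × 2.24645 = 918.80 ppm.

C ≈ 919 ppm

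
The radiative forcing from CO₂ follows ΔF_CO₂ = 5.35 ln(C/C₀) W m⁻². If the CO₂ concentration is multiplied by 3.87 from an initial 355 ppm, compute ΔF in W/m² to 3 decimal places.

ΔF = 7.240 W/m²

ΔF = 5.35 × ln(3.87) = 5.35 × 1.35325 = 7.2399 W/m².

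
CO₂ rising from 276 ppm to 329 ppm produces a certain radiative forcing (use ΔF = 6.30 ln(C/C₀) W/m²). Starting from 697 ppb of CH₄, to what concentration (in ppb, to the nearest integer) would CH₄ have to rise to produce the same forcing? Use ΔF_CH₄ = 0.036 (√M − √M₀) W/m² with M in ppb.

M ≈ 3265 ppb

CO₂ forcing: 6.30 × ln(329/276) = 6.30 × 0.175657 = 1.10664 W/m².
Set 0.036(√M − √697) = 1.10664: √M = 1.10664/0.036 + √697 = 30.7400 + 26.4008 = 57.1408.
M = (57.1408)² = 3265.07 ppb.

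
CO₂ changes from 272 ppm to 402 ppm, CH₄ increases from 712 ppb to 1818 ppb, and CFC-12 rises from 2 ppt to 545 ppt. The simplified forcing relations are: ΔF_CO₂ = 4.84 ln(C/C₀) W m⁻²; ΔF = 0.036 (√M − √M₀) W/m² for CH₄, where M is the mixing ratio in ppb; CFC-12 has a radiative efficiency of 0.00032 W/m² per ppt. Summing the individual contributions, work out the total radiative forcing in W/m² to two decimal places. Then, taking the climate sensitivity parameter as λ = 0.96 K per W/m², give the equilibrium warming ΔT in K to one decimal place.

CO₂: 4.84 × ln(402/272) = 4.84 × ln(1.47794) = 4.84 × 0.39065 = 1.8907 W/m².
CH₄: 0.036 × (√1818 − √712) = 0.036 × (42.6380 − 26.6833) = 0.036 × 15.9547 = 0.5744 W/m².
CFC-12: ΔF = 0.00032 × (545 − 2) = 0.00032 × 543 = 0.1738 W/m².
Total ΔF = 1.8907 + 0.5744 + 0.1738 = 2.6389 W/m².
ΔT = λ ΔF = 0.96 × 2.64 = 2.5344 K.

ΔF = 2.64 W/m²; ΔT = 2.5 K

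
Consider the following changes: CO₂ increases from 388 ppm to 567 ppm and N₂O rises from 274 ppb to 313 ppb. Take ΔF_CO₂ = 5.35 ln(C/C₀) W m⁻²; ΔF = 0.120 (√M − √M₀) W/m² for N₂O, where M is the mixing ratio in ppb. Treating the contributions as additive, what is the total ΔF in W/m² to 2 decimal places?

ΔF = 2.17 W/m²

CO₂: 5.35 × ln(567/388) = 5.35 × ln(1.46134) = 5.35 × 0.37935 = 2.0295 W/m².
N₂O: 0.120 × (√313 − √274) = 0.120 × (17.6918 − 16.5529) = 0.120 × 1.1389 = 0.1367 W/m².
Total ΔF = 2.0295 + 0.1367 = 2.1662 W/m².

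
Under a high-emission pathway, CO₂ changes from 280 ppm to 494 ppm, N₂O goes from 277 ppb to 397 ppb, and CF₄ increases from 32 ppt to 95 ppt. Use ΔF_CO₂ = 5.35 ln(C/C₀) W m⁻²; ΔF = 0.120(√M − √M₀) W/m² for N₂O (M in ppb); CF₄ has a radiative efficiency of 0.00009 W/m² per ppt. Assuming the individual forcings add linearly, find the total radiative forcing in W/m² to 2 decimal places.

CO₂: 5.35 × ln(494/280) = 5.35 × ln(1.76429) = 5.35 × 0.56775 = 3.0375 W/m².
N₂O: 0.120 × (√397 − √277) = 0.120 × (19.9249 − 16.6433) = 0.120 × 3.2816 = 0.3938 W/m².
CF₄: ΔF = 0.00009 × (95 − 32) = 0.00009 × 63 = 0.0057 W/m².
Total ΔF = 3.0375 + 0.3938 + 0.0057 = 3.4370 W/m².

ΔF = 3.44 W/m²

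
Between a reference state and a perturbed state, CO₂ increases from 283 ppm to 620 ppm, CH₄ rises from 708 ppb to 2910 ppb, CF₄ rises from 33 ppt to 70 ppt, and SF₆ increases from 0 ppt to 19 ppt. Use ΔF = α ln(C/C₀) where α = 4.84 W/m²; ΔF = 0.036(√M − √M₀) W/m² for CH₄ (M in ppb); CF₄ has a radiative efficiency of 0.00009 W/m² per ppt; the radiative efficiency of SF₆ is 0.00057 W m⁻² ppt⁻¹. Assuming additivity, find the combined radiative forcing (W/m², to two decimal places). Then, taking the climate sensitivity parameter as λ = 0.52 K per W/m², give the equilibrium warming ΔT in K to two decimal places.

ΔF = 4.79 W/m²; ΔT = 2.49 K

CO₂: 4.84 × ln(620/283) = 4.84 × ln(2.19081) = 4.84 × 0.78427 = 3.7959 W/m².
CH₄: 0.036 × (√2910 − √708) = 0.036 × (53.9444 − 26.6083) = 0.036 × 27.3361 = 0.9841 W/m².
CF₄: ΔF = 0.00009 × (70 − 33) = 0.00009 × 37 = 0.0033 W/m².
SF₆: ΔF = 0.00057 × (19 − 0) = 0.00057 × 19 = 0.0108 W/m².
Total ΔF = 3.7959 + 0.9841 + 0.0033 + 0.0108 = 4.7941 W/m².
ΔT = λ ΔF = 0.52 × 4.79 = 2.4908 K.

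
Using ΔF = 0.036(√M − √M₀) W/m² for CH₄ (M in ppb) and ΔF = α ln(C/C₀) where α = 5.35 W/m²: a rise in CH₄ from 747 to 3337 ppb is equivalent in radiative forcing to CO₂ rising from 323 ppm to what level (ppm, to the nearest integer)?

CH₄ forcing: 0.036 × (√3337 − √747) = 0.036 × (57.7668 − 27.3313) = 0.036 × 30.4355 = 1.09568 W/m².
Set 5.35 ln(C/323) = 1.09568: ln(C/323) = 1.09568/5.35 = 0.20480, so C = 323 × e^0.20480 = 323 × 1.22728 = 396.41 ppm.

C ≈ 396 ppm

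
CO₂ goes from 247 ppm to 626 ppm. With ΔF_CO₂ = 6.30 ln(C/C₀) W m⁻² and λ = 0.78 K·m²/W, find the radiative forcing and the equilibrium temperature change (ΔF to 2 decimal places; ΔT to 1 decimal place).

CO₂: 6.30 × ln(626/247) = 6.30 × ln(2.53441) = 6.30 × 0.92996 = 5.8587 W/m².
ΔT = λ ΔF = 0.78 × 5.86 = 4.5708 K.

ΔF = 5.86 W/m²; ΔT = 4.6 K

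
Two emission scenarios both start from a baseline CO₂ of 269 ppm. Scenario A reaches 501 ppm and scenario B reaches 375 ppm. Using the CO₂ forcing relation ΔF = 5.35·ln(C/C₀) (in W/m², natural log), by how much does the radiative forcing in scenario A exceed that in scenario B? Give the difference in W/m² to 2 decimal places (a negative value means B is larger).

ΔF_A − ΔF_B = 1.55 W/m²

ΔF_A = 5.35 ln(501/269) = 5.35 × 0.62189 = 3.3271 W/m².
ΔF_B = 5.35 ln(375/269) = 5.35 × 0.33221 = 1.7773 W/m².
Difference: 3.3271 − 1.7773 = 1.5498 W/m².
(Equivalently, ΔF_A − ΔF_B = 5.35 ln(501/375) = 5.35 × 0.28968 = 1.5498 W/m².)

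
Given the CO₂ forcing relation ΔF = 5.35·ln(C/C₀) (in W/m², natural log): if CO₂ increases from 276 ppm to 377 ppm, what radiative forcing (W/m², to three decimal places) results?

ΔF = 1.668 W/m²

CO₂: 5.35 × ln(377/276) = 5.35 × ln(1.36594) = 5.35 × 0.31184 = 1.6683 W/m².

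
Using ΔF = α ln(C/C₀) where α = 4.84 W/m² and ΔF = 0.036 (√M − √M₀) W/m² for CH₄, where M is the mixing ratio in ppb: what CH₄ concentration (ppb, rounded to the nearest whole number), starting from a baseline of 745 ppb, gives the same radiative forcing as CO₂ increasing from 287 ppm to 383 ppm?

CO₂ forcing: 4.84 × ln(383/287) = 4.84 × 0.288553 = 1.39660 W/m².
Set 0.036(√M − √745) = 1.39660: √M = 1.39660/0.036 + √745 = 38.7944 + 27.2947 = 66.0891.
M = (66.0891)² = 4367.77 ppb.

M ≈ 4368 ppb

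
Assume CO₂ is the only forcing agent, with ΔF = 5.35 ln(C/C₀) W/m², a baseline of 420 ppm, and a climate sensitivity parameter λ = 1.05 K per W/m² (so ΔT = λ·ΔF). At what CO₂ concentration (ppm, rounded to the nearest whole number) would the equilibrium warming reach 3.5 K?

Required forcing: ΔF = ΔT/λ = 3.5/1.05 = 3.3333 W/m².
Then ln(C/420) = ΔF/5.35 = 3.3333/5.35 = 0.62305.
So C = 420 × e^0.62305 = 420 × 1.86461 = 783.14 ppm.

C ≈ 783 ppm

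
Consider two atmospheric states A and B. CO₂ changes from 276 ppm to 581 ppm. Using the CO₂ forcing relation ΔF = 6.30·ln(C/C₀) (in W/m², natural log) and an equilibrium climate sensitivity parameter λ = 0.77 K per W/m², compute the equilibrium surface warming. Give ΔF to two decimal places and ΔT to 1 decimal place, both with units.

CO₂: 6.30 × ln(581/276) = 6.30 × ln(2.10507) = 6.30 × 0.74435 = 4.6894 W/m².
ΔT = λ ΔF = 0.77 × 4.69 = 3.6113 K.

ΔF = 4.69 W/m²; ΔT = 3.6 K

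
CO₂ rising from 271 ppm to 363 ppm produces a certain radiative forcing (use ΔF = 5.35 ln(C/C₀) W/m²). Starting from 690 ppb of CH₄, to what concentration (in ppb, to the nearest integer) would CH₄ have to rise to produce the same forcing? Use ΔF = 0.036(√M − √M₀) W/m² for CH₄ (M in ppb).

CO₂ forcing: 5.35 × ln(363/271) = 5.35 × 0.292284 = 1.56372 W/m².
Set 0.036(√M − √690) = 1.56372: √M = 1.56372/0.036 + √690 = 43.4367 + 26.2679 = 69.7046.
M = (69.7046)² = 4858.73 ppb.

M ≈ 4859 ppb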